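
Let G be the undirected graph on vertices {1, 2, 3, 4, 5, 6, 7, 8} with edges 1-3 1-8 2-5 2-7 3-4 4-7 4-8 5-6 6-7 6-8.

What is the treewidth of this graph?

A width-2 tree decomposition is:
Bags: B1 = {1, 3, 4}  B2 = {1, 4, 8}  B3 = {4, 7, 8}  B4 = {6, 7, 8}  B5 = {2, 6, 7}  B6 = {2, 5, 6}
Tree: B1–B2, B2–B3, B3–B4, B4–B5, B5–B6
Each bag holds 3 vertices, so the decomposition has width 2, which upper-bounds the treewidth. For the lower bound, G contains the cycle 3–1–8–4–3, so G is not a forest; only forests have treewidth ≤ 1, hence tw(G) ≥ 2. Hence tw(G) = 2 exactly.

2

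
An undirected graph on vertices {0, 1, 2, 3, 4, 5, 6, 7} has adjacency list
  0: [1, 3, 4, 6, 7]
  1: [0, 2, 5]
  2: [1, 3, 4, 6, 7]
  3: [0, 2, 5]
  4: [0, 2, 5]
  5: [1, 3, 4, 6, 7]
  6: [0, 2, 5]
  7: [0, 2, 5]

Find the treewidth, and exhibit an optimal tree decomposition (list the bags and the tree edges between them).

Treewidth 3.
One such decomposition:
Bags: B1 = {0, 2, 5, 7}  B2 = {0, 2, 4, 5}  B3 = {0, 1, 2, 5}  B4 = {0, 2, 3, 5}  B5 = {0, 2, 5, 6}
Tree: B1–B2, B2–B3, B3–B4, B4–B5

Each bag holds 4 vertices, so the decomposition has width 3, which upper-bounds the treewidth. For the lower bound: the 4 vertex sets {5,7}, {2,4}, {0}, {1} are disjoint, each induces a connected subgraph, and every pair is joined by at least one edge of G. Contracting each set to a single vertex therefore yields K_{4} as a minor, and since treewidth is minor-monotone, tw(G) ≥ tw(K_{4}) = 3. Hence tw(G) = 3 exactly.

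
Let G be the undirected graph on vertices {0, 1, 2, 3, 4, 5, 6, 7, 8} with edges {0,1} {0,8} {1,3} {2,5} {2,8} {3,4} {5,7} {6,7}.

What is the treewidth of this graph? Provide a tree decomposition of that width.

The largest bag has 2 vertices, giving width 1; this decomposition certifies tw(G) ≤ 1. G has an edge, so its treewidth is at least 1. Therefore the treewidth is 1.

Treewidth 1.
Bags: B1 = {6, 7}  B2 = {5, 7}  B3 = {2, 5}  B4 = {2, 8}  B5 = {0, 8}  B6 = {0, 1}  B7 = {1, 3}  B8 = {3, 4}
Tree: B1–B2, B2–B3, B3–B4, B4–B5, B5–B6, B6–B7, B7–B8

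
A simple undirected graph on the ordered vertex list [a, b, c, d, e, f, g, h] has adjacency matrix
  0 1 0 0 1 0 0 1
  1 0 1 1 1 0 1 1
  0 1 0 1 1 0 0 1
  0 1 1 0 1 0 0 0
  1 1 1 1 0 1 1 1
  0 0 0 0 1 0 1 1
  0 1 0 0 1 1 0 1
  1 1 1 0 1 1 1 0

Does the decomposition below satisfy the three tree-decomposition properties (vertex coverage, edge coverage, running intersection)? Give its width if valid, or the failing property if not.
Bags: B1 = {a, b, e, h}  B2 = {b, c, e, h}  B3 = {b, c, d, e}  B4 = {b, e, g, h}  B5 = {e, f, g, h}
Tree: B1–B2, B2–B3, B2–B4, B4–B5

Yes; width 3.

Checking the three conditions: (i) the bags cover all of {a, b, c, d, e, f, g, h}; (ii) for each edge, some bag contains both endpoints; (iii) the bags containing any fixed vertex form a subtree. All hold, so the decomposition is valid with width 4 − 1 = 3.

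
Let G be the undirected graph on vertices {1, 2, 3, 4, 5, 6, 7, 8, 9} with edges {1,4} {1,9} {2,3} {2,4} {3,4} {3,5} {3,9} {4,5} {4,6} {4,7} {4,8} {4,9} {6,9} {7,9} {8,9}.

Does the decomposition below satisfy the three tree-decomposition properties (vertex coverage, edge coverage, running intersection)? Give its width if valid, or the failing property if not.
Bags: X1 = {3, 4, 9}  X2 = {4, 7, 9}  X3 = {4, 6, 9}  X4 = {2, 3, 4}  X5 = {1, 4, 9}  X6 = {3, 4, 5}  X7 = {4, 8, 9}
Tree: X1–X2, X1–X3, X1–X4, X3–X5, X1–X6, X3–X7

Every vertex of G appears in some bag (union = {1, 2, 3, 4, 5, 6, 7, 8, 9}); every edge is covered by a bag; and for each vertex v the set of bags containing v is connected in the bag tree. The decomposition is therefore valid. The largest bag has 3 vertices, so the width is 2.

Yes; width 2.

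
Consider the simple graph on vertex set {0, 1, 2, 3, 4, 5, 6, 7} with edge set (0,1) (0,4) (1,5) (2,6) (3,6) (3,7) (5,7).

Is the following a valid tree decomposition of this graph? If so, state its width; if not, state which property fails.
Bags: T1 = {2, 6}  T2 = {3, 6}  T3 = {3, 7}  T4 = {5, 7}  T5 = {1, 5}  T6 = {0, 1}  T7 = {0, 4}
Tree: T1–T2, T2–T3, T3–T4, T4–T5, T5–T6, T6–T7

Yes; width 1.

Vertex coverage: the bags together contain {0, 1, 2, 3, 4, 5, 6, 7}, the full vertex set. Edge coverage: each edge of G has both endpoints in at least one bag. Running intersection: for every vertex, the bags containing it form a connected subtree. All three properties hold, so this is a valid tree decomposition of width max|bag| − 1 = 1, and hence tw(G) ≤ 1.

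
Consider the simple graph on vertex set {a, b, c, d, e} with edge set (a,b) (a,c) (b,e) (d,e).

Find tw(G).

1

A width-1 tree decomposition is:
Bags: B1 = {d, e}  B2 = {b, e}  B3 = {a, b}  B4 = {a, c}
Tree: B1–B2, B2–B3, B3–B4
The largest bag has 2 vertices, giving width 1; this decomposition certifies tw(G) ≤ 1. G has an edge, so its treewidth is at least 1. Hence tw(G) = 1 exactly.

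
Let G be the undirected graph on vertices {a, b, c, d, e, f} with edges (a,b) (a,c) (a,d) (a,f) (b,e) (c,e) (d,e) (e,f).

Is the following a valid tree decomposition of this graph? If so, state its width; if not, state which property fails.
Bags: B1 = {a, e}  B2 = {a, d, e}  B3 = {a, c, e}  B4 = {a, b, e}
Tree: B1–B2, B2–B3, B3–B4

No — vertex f appears in no bag.

A tree decomposition must satisfy three properties: every vertex lies in some bag; for every edge, both endpoints lie together in some bag; and for every vertex, the bags containing it form a connected subtree. Here vertex f appears in no bag, so the decomposition is invalid.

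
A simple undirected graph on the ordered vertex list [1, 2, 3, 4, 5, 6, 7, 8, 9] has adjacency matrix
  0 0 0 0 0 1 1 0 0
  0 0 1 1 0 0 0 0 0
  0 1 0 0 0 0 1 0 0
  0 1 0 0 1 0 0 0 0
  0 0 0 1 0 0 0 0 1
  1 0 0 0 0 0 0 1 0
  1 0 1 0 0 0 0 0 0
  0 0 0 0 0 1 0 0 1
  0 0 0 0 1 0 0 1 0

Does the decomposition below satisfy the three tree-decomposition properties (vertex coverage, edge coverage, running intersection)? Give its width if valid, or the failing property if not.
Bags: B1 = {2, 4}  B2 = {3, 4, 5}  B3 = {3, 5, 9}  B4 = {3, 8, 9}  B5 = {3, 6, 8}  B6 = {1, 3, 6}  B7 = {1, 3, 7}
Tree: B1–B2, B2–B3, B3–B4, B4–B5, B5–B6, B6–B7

No — edge (3,2) lies in no bag.

A tree decomposition must satisfy three properties: every vertex lies in some bag; for every edge, both endpoints lie together in some bag; and for every vertex, the bags containing it form a connected subtree. Here edge (3,2) lies in no bag, so the decomposition is invalid.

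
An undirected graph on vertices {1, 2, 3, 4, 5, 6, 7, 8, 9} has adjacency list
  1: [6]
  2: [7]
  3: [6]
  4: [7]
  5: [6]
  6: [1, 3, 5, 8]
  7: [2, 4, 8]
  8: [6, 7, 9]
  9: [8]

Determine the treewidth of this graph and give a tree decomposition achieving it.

Treewidth 1.
One such decomposition:
Bags: B1 = {6, 8}  B2 = {5, 6}  B3 = {7, 8}  B4 = {4, 7}  B5 = {1, 6}  B6 = {8, 9}  B7 = {3, 6}  B8 = {2, 7}
Tree: B1–B2, B1–B3, B3–B4, B1–B5, B1–B6, B5–B7, B3–B8

Every bag has size at most 2, so the width is 2 − 1 = 1 and tw(G) ≤ 1. Since G has at least one edge (e.g. 6–8), it is not an edgeless graph, so tw(G) ≥ 1. Hence tw(G) = 1 exactly.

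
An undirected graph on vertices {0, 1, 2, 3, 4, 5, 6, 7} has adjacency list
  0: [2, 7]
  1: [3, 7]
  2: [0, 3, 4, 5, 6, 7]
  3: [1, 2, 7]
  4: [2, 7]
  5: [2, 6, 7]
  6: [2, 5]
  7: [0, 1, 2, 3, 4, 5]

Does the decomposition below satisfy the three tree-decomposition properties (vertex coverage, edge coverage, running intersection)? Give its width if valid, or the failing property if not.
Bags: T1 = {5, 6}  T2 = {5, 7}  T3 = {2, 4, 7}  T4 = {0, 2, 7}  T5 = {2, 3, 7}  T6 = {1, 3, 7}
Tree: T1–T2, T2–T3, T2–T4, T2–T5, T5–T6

No — edge (2,6) lies in no bag.

A tree decomposition must satisfy three properties: every vertex lies in some bag; for every edge, both endpoints lie together in some bag; and for every vertex, the bags containing it form a connected subtree. Here edge (2,6) lies in no bag, so the decomposition is invalid.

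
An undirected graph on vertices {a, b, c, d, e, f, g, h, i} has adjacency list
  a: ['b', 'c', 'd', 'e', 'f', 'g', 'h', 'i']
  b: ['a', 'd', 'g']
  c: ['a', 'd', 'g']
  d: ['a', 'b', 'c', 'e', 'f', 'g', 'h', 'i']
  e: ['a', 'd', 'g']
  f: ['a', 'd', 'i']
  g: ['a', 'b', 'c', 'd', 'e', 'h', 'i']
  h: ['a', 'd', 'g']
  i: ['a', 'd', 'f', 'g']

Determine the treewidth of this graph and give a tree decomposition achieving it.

Treewidth 3.
One such decomposition:
Bags: B1 = {a, d, g, i}  B2 = {a, d, g, h}  B3 = {a, c, d, g}  B4 = {a, b, d, g}  B5 = {a, d, e, g}  B6 = {a, d, f, i}
Tree: B1–B2, B2–B3, B3–B4, B2–B5, B1–B6

The largest bag has 4 vertices, giving width 3; this decomposition certifies tw(G) ≤ 3. Conversely, {a, d, g, h} is a clique of size 4, and the vertices of any clique must share a bag in every tree decomposition; so some bag has ≥ 4 vertices and tw(G) ≥ 3. Therefore the treewidth is 3.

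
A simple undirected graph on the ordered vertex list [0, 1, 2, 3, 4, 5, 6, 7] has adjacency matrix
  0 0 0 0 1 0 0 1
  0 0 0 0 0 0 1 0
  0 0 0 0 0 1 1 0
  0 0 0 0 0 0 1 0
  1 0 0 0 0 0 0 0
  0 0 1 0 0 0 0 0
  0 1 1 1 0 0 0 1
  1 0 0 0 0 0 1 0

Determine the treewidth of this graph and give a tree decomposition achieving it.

Treewidth 1.
One optimal decomposition is:
Bags: B1 = {6, 7}  B2 = {2, 6}  B3 = {0, 7}  B4 = {0, 4}  B5 = {3, 6}  B6 = {2, 5}  B7 = {1, 6}
Tree: B1–B2, B1–B3, B3–B4, B1–B5, B2–B6, B5–B7

Each bag holds 2 vertices, so the decomposition has width 1, which upper-bounds the treewidth. Since G has at least one edge (e.g. 7–6), it is not an edgeless graph, so tw(G) ≥ 1. The upper and lower bounds meet at 1, so that is the treewidth.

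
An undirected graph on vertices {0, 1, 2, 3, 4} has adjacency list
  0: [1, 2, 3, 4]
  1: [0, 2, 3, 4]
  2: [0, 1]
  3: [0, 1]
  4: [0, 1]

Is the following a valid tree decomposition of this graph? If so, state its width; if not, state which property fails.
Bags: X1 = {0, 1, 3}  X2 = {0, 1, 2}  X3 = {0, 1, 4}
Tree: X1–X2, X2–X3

Yes; width 2.

Checking the three conditions: (i) the bags cover all of {0, 1, 2, 3, 4}; (ii) for each edge, some bag contains both endpoints; (iii) the bags containing any fixed vertex form a subtree. All hold, so the decomposition is valid with width 3 − 1 = 2.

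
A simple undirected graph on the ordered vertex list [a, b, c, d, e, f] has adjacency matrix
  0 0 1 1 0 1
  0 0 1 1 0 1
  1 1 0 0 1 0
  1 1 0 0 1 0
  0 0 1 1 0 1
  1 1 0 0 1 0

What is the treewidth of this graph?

A width-3 tree decomposition is:
Bags: B1 = {b, c, d, f}  B2 = {c, d, e, f}  B3 = {a, c, d, f}
Tree: B1–B2, B2–B3
Each bag holds 4 vertices, so the decomposition has width 3, which upper-bounds the treewidth. For the lower bound: the 4 vertex sets {b,f}, {c,e}, {d}, {a} are disjoint, each induces a connected subgraph, and every pair is joined by at least one edge of G. Contracting each set to a single vertex therefore yields K_{4} as a minor, and since treewidth is minor-monotone, tw(G) ≥ tw(K_{4}) = 3. Therefore the treewidth is 3.

3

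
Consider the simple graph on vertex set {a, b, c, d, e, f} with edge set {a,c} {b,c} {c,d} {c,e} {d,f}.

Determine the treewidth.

1

A width-1 tree decomposition is:
Bags: B1 = {c, e}  B2 = {c, d}  B3 = {b, c}  B4 = {a, c}  B5 = {d, f}
Tree: B1–B2, B2–B3, B2–B4, B2–B5
The largest bag has 2 vertices, giving width 1; this decomposition certifies tw(G) ≤ 1. G has an edge, so its treewidth is at least 1. Combining the bounds, tw(G) = 1.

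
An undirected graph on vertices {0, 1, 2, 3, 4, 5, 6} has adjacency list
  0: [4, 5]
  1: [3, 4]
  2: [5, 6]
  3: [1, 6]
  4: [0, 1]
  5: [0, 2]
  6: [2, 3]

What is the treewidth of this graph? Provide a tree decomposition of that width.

Treewidth 2.
One optimal decomposition is:
Bags: B1 = {2, 5, 6}  B2 = {0, 5, 6}  B3 = {0, 4, 6}  B4 = {1, 4, 6}  B5 = {1, 3, 6}
Tree: B1–B2, B2–B3, B3–B4, B4–B5

Every bag has size at most 3, so the width is 3 − 1 = 2 and tw(G) ≤ 2. The edges 6–2–5–0–4–1–3–6 form a cycle, so G is not a tree and its treewidth is at least 2. The upper and lower bounds meet at 2, so that is the treewidth.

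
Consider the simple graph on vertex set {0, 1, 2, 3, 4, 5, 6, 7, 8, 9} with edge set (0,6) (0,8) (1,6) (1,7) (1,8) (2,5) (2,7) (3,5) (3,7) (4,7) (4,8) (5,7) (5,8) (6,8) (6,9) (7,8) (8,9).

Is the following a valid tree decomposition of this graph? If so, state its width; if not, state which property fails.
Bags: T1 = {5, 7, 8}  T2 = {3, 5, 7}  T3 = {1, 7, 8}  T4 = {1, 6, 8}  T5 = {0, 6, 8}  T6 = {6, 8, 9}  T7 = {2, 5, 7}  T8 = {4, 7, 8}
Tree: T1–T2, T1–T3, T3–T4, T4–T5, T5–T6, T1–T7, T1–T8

Checking the three conditions: (i) the bags cover all of {0, 1, 2, 3, 4, 5, 6, 7, 8, 9}; (ii) for each edge, some bag contains both endpoints; (iii) the bags containing any fixed vertex form a subtree. All hold, so the decomposition is valid with width 3 − 1 = 2.

Yes; width 2.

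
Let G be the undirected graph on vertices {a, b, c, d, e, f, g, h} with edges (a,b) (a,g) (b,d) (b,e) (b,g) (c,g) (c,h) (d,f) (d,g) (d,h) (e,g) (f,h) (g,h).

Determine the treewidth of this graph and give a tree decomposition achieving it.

Treewidth 2.
One such decomposition:
Bags: B1 = {d, g, h}  B2 = {b, d, g}  B3 = {a, b, g}  B4 = {c, g, h}  B5 = {d, f, h}  B6 = {b, e, g}
Tree: B1–B2, B2–B3, B1–B4, B1–B5, B2–B6

The largest bag has 3 vertices, giving width 2; this decomposition certifies tw(G) ≤ 2. On the other hand G contains the 3-clique {d, g, h}. A clique must lie in a single bag of any decomposition, so no decomposition can have width below 2. Hence tw(G) = 2 exactly.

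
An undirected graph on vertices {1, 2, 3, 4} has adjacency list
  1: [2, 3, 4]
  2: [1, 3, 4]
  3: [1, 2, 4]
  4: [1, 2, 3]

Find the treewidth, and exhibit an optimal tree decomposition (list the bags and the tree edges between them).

Treewidth 3.
Bags: B1 = {1, 2, 3, 4}
Tree: (single bag)

A single bag containing all 4 vertices is trivially a valid decomposition of width 3. Conversely, {1, 2, 3, 4} is a clique of size 4, and the vertices of any clique must share a bag in every tree decomposition; so some bag has ≥ 4 vertices and tw(G) ≥ 3. Combining the bounds, tw(G) = 3.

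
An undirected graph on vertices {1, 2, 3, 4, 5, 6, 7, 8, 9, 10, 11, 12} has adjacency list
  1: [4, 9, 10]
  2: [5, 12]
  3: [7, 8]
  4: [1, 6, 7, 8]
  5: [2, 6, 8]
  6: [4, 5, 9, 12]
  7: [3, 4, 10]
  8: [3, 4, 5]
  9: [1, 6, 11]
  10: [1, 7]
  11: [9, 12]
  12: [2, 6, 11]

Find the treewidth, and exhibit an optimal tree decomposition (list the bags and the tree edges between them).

Treewidth 3.
One such decomposition:
Bags: B1 = {1, 3, 7, 10}  B2 = {1, 3, 4, 7}  B3 = {1, 3, 4, 8}  B4 = {1, 4, 8, 9}  B5 = {4, 6, 8, 9}  B6 = {5, 6, 8, 9}  B7 = {5, 6, 9, 11}  B8 = {5, 6, 11, 12}  B9 = {2, 5, 11, 12}
Tree: B1–B2, B2–B3, B3–B4, B4–B5, B5–B6, B6–B7, B7–B8, B8–B9

The largest bag has 4 vertices, giving width 3; this decomposition certifies tw(G) ≤ 3. For the lower bound: the 4 vertex sets {3,7,10}, {1}, {4}, {5,6,8,9} are disjoint, each induces a connected subgraph, and every pair is joined by at least one edge of G. Contracting each set to a single vertex therefore yields K_{4} as a minor, and since treewidth is minor-monotone, tw(G) ≥ tw(K_{4}) = 3. Therefore the treewidth is 3.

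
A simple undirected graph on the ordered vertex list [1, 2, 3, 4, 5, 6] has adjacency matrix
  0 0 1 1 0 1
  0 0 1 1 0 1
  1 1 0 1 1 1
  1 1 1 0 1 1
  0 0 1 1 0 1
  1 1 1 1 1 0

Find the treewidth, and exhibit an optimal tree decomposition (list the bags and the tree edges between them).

Treewidth 3.
One such decomposition:
Bags: B1 = {1, 3, 4, 6}  B2 = {2, 3, 4, 6}  B3 = {3, 4, 5, 6}
Tree: B1–B2, B2–B3

Each bag holds 4 vertices, so the decomposition has width 3, which upper-bounds the treewidth. For the lower bound, the 4 vertices {1, 3, 4, 6} are pairwise adjacent, and any tree decomposition puts a clique entirely inside one bag — forcing width ≥ 3. The upper and lower bounds meet at 3, so that is the treewidth.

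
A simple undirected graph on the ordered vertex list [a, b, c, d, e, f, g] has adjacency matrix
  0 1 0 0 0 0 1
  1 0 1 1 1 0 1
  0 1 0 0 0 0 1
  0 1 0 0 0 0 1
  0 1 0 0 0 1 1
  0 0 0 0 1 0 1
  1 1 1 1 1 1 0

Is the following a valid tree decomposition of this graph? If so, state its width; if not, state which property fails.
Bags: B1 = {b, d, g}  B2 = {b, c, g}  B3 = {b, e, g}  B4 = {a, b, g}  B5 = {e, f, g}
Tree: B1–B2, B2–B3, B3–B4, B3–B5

Every vertex of G appears in some bag (union = {a, b, c, d, e, f, g}); every edge is covered by a bag; and for each vertex v the set of bags containing v is connected in the bag tree. The decomposition is therefore valid. The largest bag has 3 vertices, so the width is 2.

Yes; width 2.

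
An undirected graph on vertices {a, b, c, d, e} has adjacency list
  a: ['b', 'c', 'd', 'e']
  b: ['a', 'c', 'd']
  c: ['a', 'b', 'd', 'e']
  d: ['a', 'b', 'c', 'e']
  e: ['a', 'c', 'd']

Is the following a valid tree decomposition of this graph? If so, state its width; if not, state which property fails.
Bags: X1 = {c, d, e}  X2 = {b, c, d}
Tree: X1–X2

No — vertex a appears in no bag.

A tree decomposition must satisfy three properties: every vertex lies in some bag; for every edge, both endpoints lie together in some bag; and for every vertex, the bags containing it form a connected subtree. Here vertex a appears in no bag, so the decomposition is invalid.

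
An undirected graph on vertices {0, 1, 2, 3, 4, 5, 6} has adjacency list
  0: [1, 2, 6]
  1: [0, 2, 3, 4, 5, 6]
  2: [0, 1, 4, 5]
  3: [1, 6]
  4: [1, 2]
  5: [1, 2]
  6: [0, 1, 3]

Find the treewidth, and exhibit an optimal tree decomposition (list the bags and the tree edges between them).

Every bag has size at most 3, so the width is 3 − 1 = 2 and tw(G) ≤ 2. For the lower bound, the 3 vertices {0, 1, 2} are pairwise adjacent, and any tree decomposition puts a clique entirely inside one bag — forcing width ≥ 2. The upper and lower bounds meet at 2, so that is the treewidth.

Treewidth 2.
One such decomposition:
Bags: B1 = {0, 1, 2}  B2 = {1, 2, 5}  B3 = {0, 1, 6}  B4 = {1, 3, 6}  B5 = {1, 2, 4}
Tree: B1–B2, B1–B3, B3–B4, B2–B5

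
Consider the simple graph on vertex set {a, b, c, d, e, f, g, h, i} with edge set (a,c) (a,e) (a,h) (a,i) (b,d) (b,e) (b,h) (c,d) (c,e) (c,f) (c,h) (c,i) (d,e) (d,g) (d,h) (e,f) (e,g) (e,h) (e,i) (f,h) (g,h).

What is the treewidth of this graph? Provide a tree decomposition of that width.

Treewidth 3.
Bags: B1 = {c, d, e, h}  B2 = {c, e, f, h}  B3 = {d, e, g, h}  B4 = {b, d, e, h}  B5 = {a, c, e, h}  B6 = {a, c, e, i}
Tree: B1–B2, B1–B3, B1–B4, B1–B5, B5–B6

Every bag has size at most 4, so the width is 4 − 1 = 3 and tw(G) ≤ 3. For the lower bound, the 4 vertices {d, e, g, h} are pairwise adjacent, and any tree decomposition puts a clique entirely inside one bag — forcing width ≥ 3. The upper and lower bounds meet at 3, so that is the treewidth.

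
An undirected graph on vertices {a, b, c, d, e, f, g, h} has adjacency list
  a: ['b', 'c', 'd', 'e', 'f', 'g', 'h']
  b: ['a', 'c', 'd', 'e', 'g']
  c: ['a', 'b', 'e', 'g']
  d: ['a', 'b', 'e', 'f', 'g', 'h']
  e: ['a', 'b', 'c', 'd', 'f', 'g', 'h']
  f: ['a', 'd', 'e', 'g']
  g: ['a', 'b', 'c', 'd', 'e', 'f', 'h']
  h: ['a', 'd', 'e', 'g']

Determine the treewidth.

4

A width-4 tree decomposition is:
Bags: B1 = {a, b, d, e, g}  B2 = {a, b, c, e, g}  B3 = {a, d, e, g, h}  B4 = {a, d, e, f, g}
Tree: B1–B2, B1–B3, B1–B4
The largest bag has 5 vertices, giving width 4; this decomposition certifies tw(G) ≤ 4. Conversely, {a, d, e, g, h} is a clique of size 5, and the vertices of any clique must share a bag in every tree decomposition; so some bag has ≥ 5 vertices and tw(G) ≥ 4. Therefore the treewidth is 4.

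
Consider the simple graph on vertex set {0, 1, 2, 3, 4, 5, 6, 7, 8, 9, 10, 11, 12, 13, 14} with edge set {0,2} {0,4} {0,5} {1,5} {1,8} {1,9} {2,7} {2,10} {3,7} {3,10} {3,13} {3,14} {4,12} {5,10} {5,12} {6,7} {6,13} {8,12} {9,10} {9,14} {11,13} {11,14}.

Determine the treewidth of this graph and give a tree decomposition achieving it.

Each bag holds 4 vertices, so the decomposition has width 3, which upper-bounds the treewidth. For the lower bound: the 4 vertex sets {4,8,12}, {1}, {5}, {0,2,9,10} are disjoint, each induces a connected subgraph, and every pair is joined by at least one edge of G. Contracting each set to a single vertex therefore yields K_{4} as a minor, and since treewidth is minor-monotone, tw(G) ≥ tw(K_{4}) = 3. Hence tw(G) = 3 exactly.

Treewidth 3.
One such decomposition:
Bags: B1 = {1, 4, 8, 12}  B2 = {1, 4, 5, 12}  B3 = {0, 1, 4, 5}  B4 = {0, 1, 5, 9}  B5 = {0, 5, 9, 10}  B6 = {0, 2, 9, 10}  B7 = {2, 9, 10, 14}  B8 = {2, 3, 10, 14}  B9 = {2, 3, 7, 14}  B10 = {3, 7, 11, 14}  B11 = {3, 7, 11, 13}  B12 = {6, 7, 11, 13}
Tree: B1–B2, B2–B3, B3–B4, B4–B5, B5–B6, B6–B7, B7–B8, B8–B9, B9–B10, B10–B11, B11–B12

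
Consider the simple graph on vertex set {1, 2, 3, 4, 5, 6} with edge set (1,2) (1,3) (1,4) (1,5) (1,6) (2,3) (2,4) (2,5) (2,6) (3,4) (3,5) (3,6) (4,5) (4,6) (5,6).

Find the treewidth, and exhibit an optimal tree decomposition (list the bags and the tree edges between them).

A single bag containing all 6 vertices is trivially a valid decomposition of width 5. On the other hand G contains the 6-clique {1, 2, 3, 4, 5, 6}. A clique must lie in a single bag of any decomposition, so no decomposition can have width below 5. Combining the bounds, tw(G) = 5.

Treewidth 5.
One optimal decomposition is:
Bags: B1 = {1, 2, 3, 4, 5, 6}
Tree: (single bag)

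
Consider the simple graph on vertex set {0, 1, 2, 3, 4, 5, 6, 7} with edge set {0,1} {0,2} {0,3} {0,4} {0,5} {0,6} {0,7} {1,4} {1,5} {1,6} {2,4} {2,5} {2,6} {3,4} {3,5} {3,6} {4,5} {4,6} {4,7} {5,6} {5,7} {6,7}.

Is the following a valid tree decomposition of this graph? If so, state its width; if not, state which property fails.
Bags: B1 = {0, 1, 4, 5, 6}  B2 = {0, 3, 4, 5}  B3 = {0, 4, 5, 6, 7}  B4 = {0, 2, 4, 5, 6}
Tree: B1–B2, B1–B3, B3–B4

A tree decomposition must satisfy three properties: every vertex lies in some bag; for every edge, both endpoints lie together in some bag; and for every vertex, the bags containing it form a connected subtree. Here edge (6,3) lies in no bag, so the decomposition is invalid.

No — edge (6,3) lies in no bag.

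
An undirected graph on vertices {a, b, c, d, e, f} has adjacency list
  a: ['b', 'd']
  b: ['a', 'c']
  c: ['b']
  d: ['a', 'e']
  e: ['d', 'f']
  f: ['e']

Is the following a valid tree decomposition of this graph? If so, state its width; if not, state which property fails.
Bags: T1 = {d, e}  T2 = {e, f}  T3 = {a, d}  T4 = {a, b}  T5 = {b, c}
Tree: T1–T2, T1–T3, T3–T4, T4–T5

Yes; width 1.

Vertex coverage: the bags together contain {a, b, c, d, e, f}, the full vertex set. Edge coverage: each edge of G has both endpoints in at least one bag. Running intersection: for every vertex, the bags containing it form a connected subtree. All three properties hold, so this is a valid tree decomposition of width max|bag| − 1 = 1, and hence tw(G) ≤ 1.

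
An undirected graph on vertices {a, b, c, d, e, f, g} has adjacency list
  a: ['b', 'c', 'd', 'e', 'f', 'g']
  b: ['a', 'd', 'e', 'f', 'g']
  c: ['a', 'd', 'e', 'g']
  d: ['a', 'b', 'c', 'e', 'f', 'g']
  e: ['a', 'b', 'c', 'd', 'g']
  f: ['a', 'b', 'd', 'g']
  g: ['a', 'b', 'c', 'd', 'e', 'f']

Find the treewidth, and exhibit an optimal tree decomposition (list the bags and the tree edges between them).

Treewidth 4.
One such decomposition:
Bags: B1 = {a, c, d, e, g}  B2 = {a, b, d, e, g}  B3 = {a, b, d, f, g}
Tree: B1–B2, B2–B3

Every bag has size at most 5, so the width is 5 − 1 = 4 and tw(G) ≤ 4. On the other hand G contains the 5-clique {a, c, d, e, g}. A clique must lie in a single bag of any decomposition, so no decomposition can have width below 4. The upper and lower bounds meet at 4, so that is the treewidth.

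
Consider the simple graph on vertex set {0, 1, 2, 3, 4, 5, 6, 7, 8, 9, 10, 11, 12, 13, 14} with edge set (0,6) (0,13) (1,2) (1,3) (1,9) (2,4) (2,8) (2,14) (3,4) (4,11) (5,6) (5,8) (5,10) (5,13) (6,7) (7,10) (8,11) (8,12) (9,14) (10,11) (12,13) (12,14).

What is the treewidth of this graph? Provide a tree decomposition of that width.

Treewidth 3.
One such decomposition:
Bags: B1 = {1, 3, 9, 14}  B2 = {1, 2, 3, 14}  B3 = {2, 3, 4, 14}  B4 = {2, 4, 12, 14}  B5 = {2, 4, 8, 12}  B6 = {4, 8, 11, 12}  B7 = {8, 11, 12, 13}  B8 = {5, 8, 11, 13}  B9 = {5, 10, 11, 13}  B10 = {0, 5, 10, 13}  B11 = {0, 5, 6, 10}  B12 = {0, 6, 7, 10}
Tree: B1–B2, B2–B3, B3–B4, B4–B5, B5–B6, B6–B7, B7–B8, B8–B9, B9–B10, B10–B11, B11–B12

The largest bag has 4 vertices, giving width 3; this decomposition certifies tw(G) ≤ 3. For the lower bound: the 4 vertex sets {1,3,9}, {14}, {2}, {4,8,11,12} are disjoint, each induces a connected subgraph, and every pair is joined by at least one edge of G. Contracting each set to a single vertex therefore yields K_{4} as a minor, and since treewidth is minor-monotone, tw(G) ≥ tw(K_{4}) = 3. Hence tw(G) = 3 exactly.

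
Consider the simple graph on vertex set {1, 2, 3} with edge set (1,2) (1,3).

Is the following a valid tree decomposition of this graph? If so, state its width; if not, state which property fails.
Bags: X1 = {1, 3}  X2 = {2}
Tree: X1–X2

A tree decomposition must satisfy three properties: every vertex lies in some bag; for every edge, both endpoints lie together in some bag; and for every vertex, the bags containing it form a connected subtree. Here edge (1,2) lies in no bag, so the decomposition is invalid.

No — edge (1,2) lies in no bag.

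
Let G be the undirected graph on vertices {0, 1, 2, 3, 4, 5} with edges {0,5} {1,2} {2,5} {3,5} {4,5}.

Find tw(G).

1

A width-1 tree decomposition is:
Bags: B1 = {3, 5}  B2 = {4, 5}  B3 = {2, 5}  B4 = {1, 2}  B5 = {0, 5}
Tree: B1–B2, B1–B3, B3–B4, B2–B5
Each bag holds 2 vertices, so the decomposition has width 1, which upper-bounds the treewidth. Any graph with an edge has treewidth ≥ 1, and G has the edge 5–3. The upper and lower bounds meet at 1, so that is the treewidth.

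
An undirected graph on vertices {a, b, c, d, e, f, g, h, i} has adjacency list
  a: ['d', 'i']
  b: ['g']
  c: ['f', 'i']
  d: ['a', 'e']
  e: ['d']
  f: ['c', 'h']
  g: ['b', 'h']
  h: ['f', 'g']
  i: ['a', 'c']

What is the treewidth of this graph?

1

A width-1 tree decomposition is:
Bags: B1 = {b, g}  B2 = {g, h}  B3 = {f, h}  B4 = {c, f}  B5 = {c, i}  B6 = {a, i}  B7 = {a, d}  B8 = {d, e}
Tree: B1–B2, B2–B3, B3–B4, B4–B5, B5–B6, B6–B7, B7–B8
Each bag holds 2 vertices, so the decomposition has width 1, which upper-bounds the treewidth. Since G has at least one edge (e.g. b–g), it is not an edgeless graph, so tw(G) ≥ 1. The upper and lower bounds meet at 1, so that is the treewidth.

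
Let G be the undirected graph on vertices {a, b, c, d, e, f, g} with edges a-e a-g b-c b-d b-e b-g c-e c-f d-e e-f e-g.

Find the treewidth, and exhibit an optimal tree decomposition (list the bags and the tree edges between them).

Every bag has size at most 3, so the width is 3 − 1 = 2 and tw(G) ≤ 2. Conversely, {a, e, g} is a clique of size 3, and the vertices of any clique must share a bag in every tree decomposition; so some bag has ≥ 3 vertices and tw(G) ≥ 2. The upper and lower bounds meet at 2, so that is the treewidth.

Treewidth 2.
One such decomposition:
Bags: B1 = {b, c, e}  B2 = {b, e, g}  B3 = {b, d, e}  B4 = {c, e, f}  B5 = {a, e, g}
Tree: B1–B2, B1–B3, B1–B4, B2–B5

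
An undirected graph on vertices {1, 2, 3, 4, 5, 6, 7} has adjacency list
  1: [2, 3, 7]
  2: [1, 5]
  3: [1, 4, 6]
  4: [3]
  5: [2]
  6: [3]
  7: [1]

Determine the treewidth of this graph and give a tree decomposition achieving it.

Every bag has size at most 2, so the width is 2 − 1 = 1 and tw(G) ≤ 1. Since G has at least one edge (e.g. 3–1), it is not an edgeless graph, so tw(G) ≥ 1. Hence tw(G) = 1 exactly.

Treewidth 1.
One such decomposition:
Bags: B1 = {1, 3}  B2 = {1, 2}  B3 = {3, 4}  B4 = {2, 5}  B5 = {3, 6}  B6 = {1, 7}
Tree: B1–B2, B1–B3, B2–B4, B1–B5, B1–B6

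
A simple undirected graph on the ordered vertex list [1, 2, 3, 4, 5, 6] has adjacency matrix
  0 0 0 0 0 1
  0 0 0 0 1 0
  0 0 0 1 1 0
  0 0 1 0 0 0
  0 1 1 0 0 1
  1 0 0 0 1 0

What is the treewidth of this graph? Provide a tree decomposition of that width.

Each bag holds 2 vertices, so the decomposition has width 1, which upper-bounds the treewidth. G has an edge, so its treewidth is at least 1. Therefore the treewidth is 1.

Treewidth 1.
One optimal decomposition is:
Bags: B1 = {3, 5}  B2 = {2, 5}  B3 = {3, 4}  B4 = {5, 6}  B5 = {1, 6}
Tree: B1–B2, B1–B3, B1–B4, B4–B5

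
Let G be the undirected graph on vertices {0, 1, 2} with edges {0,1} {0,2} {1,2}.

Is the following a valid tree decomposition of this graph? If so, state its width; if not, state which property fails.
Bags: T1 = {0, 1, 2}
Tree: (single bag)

Checking the three conditions: (i) the bags cover all of {0, 1, 2}; (ii) for each edge, some bag contains both endpoints; (iii) the bags containing any fixed vertex form a subtree. All hold, so the decomposition is valid with width 3 − 1 = 2.

Yes; width 2.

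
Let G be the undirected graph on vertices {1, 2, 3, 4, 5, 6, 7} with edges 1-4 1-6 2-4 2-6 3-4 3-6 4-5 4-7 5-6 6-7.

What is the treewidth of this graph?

A width-2 tree decomposition is:
Bags: B1 = {4, 5, 6}  B2 = {1, 4, 6}  B3 = {3, 4, 6}  B4 = {4, 6, 7}  B5 = {2, 4, 6}
Tree: B1–B2, B2–B3, B3–B4, B4–B5
Each bag holds 3 vertices, so the decomposition has width 2, which upper-bounds the treewidth. For the lower bound, G contains the cycle 6–5–4–1–6, so G is not a forest; only forests have treewidth ≤ 1, hence tw(G) ≥ 2. The upper and lower bounds meet at 2, so that is the treewidth.

2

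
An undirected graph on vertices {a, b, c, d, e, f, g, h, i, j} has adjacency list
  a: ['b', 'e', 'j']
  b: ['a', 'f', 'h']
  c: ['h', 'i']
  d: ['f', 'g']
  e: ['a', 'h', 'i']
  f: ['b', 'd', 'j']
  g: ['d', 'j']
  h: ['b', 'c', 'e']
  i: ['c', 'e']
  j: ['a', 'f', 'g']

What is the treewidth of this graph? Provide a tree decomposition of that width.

Every bag has size at most 3, so the width is 3 − 1 = 2 and tw(G) ≤ 2. The edges d–g–j–f–d form a cycle, so G is not a tree and its treewidth is at least 2. Combining the bounds, tw(G) = 2.

Treewidth 2.
One optimal decomposition is:
Bags: B1 = {d, f, g}  B2 = {f, g, j}  B3 = {b, f, j}  B4 = {a, b, j}  B5 = {a, b, h}  B6 = {a, e, h}  B7 = {c, e, h}  B8 = {c, e, i}
Tree: B1–B2, B2–B3, B3–B4, B4–B5, B5–B6, B6–B7, B7–B8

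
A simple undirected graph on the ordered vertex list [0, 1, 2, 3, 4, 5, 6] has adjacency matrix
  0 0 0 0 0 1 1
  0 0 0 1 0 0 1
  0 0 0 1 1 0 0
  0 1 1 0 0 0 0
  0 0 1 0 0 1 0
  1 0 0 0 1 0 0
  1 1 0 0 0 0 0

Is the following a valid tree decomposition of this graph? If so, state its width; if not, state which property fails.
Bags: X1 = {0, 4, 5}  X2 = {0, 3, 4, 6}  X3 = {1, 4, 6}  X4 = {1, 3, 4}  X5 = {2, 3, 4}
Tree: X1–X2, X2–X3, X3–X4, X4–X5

A tree decomposition must satisfy three properties: every vertex lies in some bag; for every edge, both endpoints lie together in some bag; and for every vertex, the bags containing it form a connected subtree. Here bags containing vertex 3 are not connected in the tree, so the decomposition is invalid.

No — bags containing vertex 3 are not connected in the tree.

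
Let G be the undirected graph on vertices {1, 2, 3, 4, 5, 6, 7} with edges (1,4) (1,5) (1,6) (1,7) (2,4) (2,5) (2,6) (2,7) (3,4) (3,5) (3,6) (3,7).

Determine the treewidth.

A width-3 tree decomposition is:
Bags: B1 = {1, 2, 3, 4}  B2 = {1, 2, 3, 7}  B3 = {1, 2, 3, 6}  B4 = {1, 2, 3, 5}
Tree: B1–B2, B2–B3, B3–B4
Every bag has size at most 4, so the width is 4 − 1 = 3 and tw(G) ≤ 3. For the lower bound: the 4 vertex sets {3,4}, {2,7}, {1}, {6} are disjoint, each induces a connected subgraph, and every pair is joined by at least one edge of G. Contracting each set to a single vertex therefore yields K_{4} as a minor, and since treewidth is minor-monotone, tw(G) ≥ tw(K_{4}) = 3. The upper and lower bounds meet at 3, so that is the treewidth.

3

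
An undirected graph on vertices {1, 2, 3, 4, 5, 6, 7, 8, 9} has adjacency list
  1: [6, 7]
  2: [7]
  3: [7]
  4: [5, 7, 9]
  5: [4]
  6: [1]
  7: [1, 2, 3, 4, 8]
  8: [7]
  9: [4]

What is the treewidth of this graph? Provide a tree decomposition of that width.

Treewidth 1.
One such decomposition:
Bags: B1 = {1, 7}  B2 = {4, 7}  B3 = {4, 9}  B4 = {3, 7}  B5 = {4, 5}  B6 = {1, 6}  B7 = {2, 7}  B8 = {7, 8}
Tree: B1–B2, B2–B3, B2–B4, B2–B5, B1–B6, B4–B7, B1–B8

Every bag has size at most 2, so the width is 2 − 1 = 1 and tw(G) ≤ 1. G has an edge, so its treewidth is at least 1. Hence tw(G) = 1 exactly.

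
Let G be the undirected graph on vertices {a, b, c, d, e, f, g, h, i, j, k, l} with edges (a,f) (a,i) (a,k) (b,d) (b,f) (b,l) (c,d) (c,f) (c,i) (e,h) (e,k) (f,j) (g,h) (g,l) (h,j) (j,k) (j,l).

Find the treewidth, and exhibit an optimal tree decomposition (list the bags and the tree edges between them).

Treewidth 3.
One optimal decomposition is:
Bags: B1 = {e, g, h, k}  B2 = {g, h, j, k}  B3 = {g, j, k, l}  B4 = {a, j, k, l}  B5 = {a, f, j, l}  B6 = {a, b, f, l}  B7 = {a, b, f, i}  B8 = {b, c, f, i}  B9 = {b, c, d, i}
Tree: B1–B2, B2–B3, B3–B4, B4–B5, B5–B6, B6–B7, B7–B8, B8–B9

Every bag has size at most 4, so the width is 4 − 1 = 3 and tw(G) ≤ 3. For the lower bound: the 4 vertex sets {e,g,h}, {k}, {j}, {a,b,f,l} are disjoint, each induces a connected subgraph, and every pair is joined by at least one edge of G. Contracting each set to a single vertex therefore yields K_{4} as a minor, and since treewidth is minor-monotone, tw(G) ≥ tw(K_{4}) = 3. Hence tw(G) = 3 exactly.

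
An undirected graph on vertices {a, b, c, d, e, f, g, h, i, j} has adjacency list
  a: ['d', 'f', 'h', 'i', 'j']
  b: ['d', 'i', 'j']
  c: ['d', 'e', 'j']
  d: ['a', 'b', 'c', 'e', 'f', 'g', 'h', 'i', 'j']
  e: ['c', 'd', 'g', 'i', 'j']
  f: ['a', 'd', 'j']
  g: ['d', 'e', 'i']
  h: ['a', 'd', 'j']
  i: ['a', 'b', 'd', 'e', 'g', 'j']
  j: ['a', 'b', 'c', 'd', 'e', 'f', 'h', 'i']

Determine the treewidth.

3

A width-3 tree decomposition is:
Bags: B1 = {a, d, i, j}  B2 = {a, d, h, j}  B3 = {d, e, i, j}  B4 = {c, d, e, j}  B5 = {d, e, g, i}  B6 = {a, d, f, j}  B7 = {b, d, i, j}
Tree: B1–B2, B1–B3, B3–B4, B3–B5, B1–B6, B3–B7
The largest bag has 4 vertices, giving width 3; this decomposition certifies tw(G) ≤ 3. For the lower bound, the 4 vertices {d, e, g, i} are pairwise adjacent, and any tree decomposition puts a clique entirely inside one bag — forcing width ≥ 3. Combining the bounds, tw(G) = 3.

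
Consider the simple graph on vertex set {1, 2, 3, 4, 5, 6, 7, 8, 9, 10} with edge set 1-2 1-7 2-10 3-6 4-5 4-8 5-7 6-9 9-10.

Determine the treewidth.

1

A width-1 tree decomposition is:
Bags: B1 = {3, 6}  B2 = {6, 9}  B3 = {9, 10}  B4 = {2, 10}  B5 = {1, 2}  B6 = {1, 7}  B7 = {5, 7}  B8 = {4, 5}  B9 = {4, 8}
Tree: B1–B2, B2–B3, B3–B4, B4–B5, B5–B6, B6–B7, B7–B8, B8–B9
Every bag has size at most 2, so the width is 2 − 1 = 1 and tw(G) ≤ 1. G has an edge, so its treewidth is at least 1. The upper and lower bounds meet at 1, so that is the treewidth.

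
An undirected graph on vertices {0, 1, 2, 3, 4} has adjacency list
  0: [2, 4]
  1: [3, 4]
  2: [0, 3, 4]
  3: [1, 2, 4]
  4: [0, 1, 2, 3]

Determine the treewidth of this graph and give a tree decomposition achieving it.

Treewidth 2.
One such decomposition:
Bags: B1 = {1, 3, 4}  B2 = {2, 3, 4}  B3 = {0, 2, 4}
Tree: B1–B2, B2–B3

The largest bag has 3 vertices, giving width 2; this decomposition certifies tw(G) ≤ 2. For the lower bound, the 3 vertices {1, 3, 4} are pairwise adjacent, and any tree decomposition puts a clique entirely inside one bag — forcing width ≥ 2. The upper and lower bounds meet at 2, so that is the treewidth.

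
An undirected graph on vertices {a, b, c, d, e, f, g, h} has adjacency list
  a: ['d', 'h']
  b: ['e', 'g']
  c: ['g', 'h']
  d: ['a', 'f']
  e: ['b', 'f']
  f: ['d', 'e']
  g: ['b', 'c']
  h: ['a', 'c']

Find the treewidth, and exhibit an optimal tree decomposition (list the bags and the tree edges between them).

Treewidth 2.
Bags: B1 = {d, e, f}  B2 = {b, d, e}  B3 = {b, d, g}  B4 = {c, d, g}  B5 = {c, d, h}  B6 = {a, d, h}
Tree: B1–B2, B2–B3, B3–B4, B4–B5, B5–B6

The largest bag has 3 vertices, giving width 2; this decomposition certifies tw(G) ≤ 2. Since d–f–e–b–g–c–h–a–d is a cycle in G, G is not acyclic. Forests are exactly the graphs of treewidth ≤ 1, so tw(G) ≥ 2. Hence tw(G) = 2 exactly.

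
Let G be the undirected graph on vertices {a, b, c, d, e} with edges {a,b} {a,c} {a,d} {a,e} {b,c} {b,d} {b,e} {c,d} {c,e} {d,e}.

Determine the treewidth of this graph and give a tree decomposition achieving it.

With just one bag of size 5, the width is 5 − 1 = 4, so tw(G) ≤ 4. Conversely, {a, b, c, d, e} is a clique of size 5, and the vertices of any clique must share a bag in every tree decomposition; so some bag has ≥ 5 vertices and tw(G) ≥ 4. The upper and lower bounds meet at 4, so that is the treewidth.

Treewidth 4.
One such decomposition:
Bags: B1 = {a, b, c, d, e}
Tree: (single bag)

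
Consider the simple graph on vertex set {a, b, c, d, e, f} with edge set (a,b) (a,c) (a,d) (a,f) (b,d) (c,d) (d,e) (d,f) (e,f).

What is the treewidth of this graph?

A width-2 tree decomposition is:
Bags: B1 = {a, b, d}  B2 = {a, d, f}  B3 = {d, e, f}  B4 = {a, c, d}
Tree: B1–B2, B2–B3, B1–B4
Each bag holds 3 vertices, so the decomposition has width 2, which upper-bounds the treewidth. On the other hand G contains the 3-clique {d, e, f}. A clique must lie in a single bag of any decomposition, so no decomposition can have width below 2. Combining the bounds, tw(G) = 2.

2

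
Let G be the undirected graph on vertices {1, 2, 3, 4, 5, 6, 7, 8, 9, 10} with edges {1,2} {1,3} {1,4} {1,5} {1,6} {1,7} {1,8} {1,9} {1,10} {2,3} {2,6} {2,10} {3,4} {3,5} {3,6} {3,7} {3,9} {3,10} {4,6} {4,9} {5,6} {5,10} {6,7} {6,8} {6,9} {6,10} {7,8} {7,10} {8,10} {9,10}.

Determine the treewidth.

A width-4 tree decomposition is:
Bags: B1 = {1, 3, 5, 6, 10}  B2 = {1, 3, 6, 7, 10}  B3 = {1, 3, 6, 9, 10}  B4 = {1, 6, 7, 8, 10}  B5 = {1, 3, 4, 6, 9}  B6 = {1, 2, 3, 6, 10}
Tree: B1–B2, B1–B3, B2–B4, B3–B5, B2–B6
The largest bag has 5 vertices, giving width 4; this decomposition certifies tw(G) ≤ 4. On the other hand G contains the 5-clique {1, 6, 7, 8, 10}. A clique must lie in a single bag of any decomposition, so no decomposition can have width below 4. The upper and lower bounds meet at 4, so that is the treewidth.

4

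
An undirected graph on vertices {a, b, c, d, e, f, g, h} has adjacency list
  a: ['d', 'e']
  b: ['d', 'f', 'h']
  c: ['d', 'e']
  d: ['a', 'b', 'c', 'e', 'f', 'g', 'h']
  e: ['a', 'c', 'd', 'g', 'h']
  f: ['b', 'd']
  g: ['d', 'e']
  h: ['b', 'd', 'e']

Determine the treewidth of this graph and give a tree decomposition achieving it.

Treewidth 2.
One such decomposition:
Bags: B1 = {d, e, h}  B2 = {c, d, e}  B3 = {d, e, g}  B4 = {b, d, h}  B5 = {a, d, e}  B6 = {b, d, f}
Tree: B1–B2, B1–B3, B1–B4, B1–B5, B4–B6

The largest bag has 3 vertices, giving width 2; this decomposition certifies tw(G) ≤ 2. For the lower bound, the 3 vertices {d, e, g} are pairwise adjacent, and any tree decomposition puts a clique entirely inside one bag — forcing width ≥ 2. The upper and lower bounds meet at 2, so that is the treewidth.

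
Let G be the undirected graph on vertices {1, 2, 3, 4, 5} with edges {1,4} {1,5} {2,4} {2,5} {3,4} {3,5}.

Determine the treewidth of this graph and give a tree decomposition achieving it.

Treewidth 2.
One optimal decomposition is:
Bags: B1 = {3, 4, 5}  B2 = {1, 4, 5}  B3 = {2, 4, 5}
Tree: B1–B2, B2–B3

Each bag holds 3 vertices, so the decomposition has width 2, which upper-bounds the treewidth. The edges 3–5–1–4–3 form a cycle, so G is not a tree and its treewidth is at least 2. Therefore the treewidth is 2.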